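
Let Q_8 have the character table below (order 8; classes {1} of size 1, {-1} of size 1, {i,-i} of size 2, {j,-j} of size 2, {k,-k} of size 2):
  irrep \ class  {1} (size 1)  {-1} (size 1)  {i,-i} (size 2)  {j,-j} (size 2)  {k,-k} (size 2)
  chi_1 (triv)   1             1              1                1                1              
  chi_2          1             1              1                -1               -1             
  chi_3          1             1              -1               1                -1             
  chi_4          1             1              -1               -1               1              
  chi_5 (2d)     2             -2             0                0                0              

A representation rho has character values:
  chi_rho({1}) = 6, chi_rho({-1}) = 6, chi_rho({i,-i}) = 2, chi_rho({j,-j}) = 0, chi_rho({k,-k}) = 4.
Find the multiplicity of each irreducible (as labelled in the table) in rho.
Multiplicities: chi_1: 3, chi_2: 1, chi_3: 0, chi_4: 2, chi_5: 0.

Solution. Use <chi_rho, chi> = (1/|G|) sum_C |C| * chi_rho(C) * conj(chi(C)) with |G| = 8 for each irreducible chi in the table:
  <chi_rho, chi_1> = (1/8)[1*(6)*conj(1) + 1*(6)*conj(1) + 2*(2)*conj(1) + 2*(0)*conj(1) + 2*(4)*conj(1)]
      = (1/8)[(6) + (6) + (4) + (0) + (8)] = 24/8 = 3
  <chi_rho, chi_2> = (1/8)[1*(6)*conj(1) + 1*(6)*conj(1) + 2*(2)*conj(1) + 2*(0)*conj(-1) + 2*(4)*conj(-1)]
      = (1/8)[(6) + (6) + (4) + (0) + (-8)] = 8/8 = 1
  <chi_rho, chi_3> = (1/8)[1*(6)*conj(1) + 1*(6)*conj(1) + 2*(2)*conj(-1) + 2*(0)*conj(1) + 2*(4)*conj(-1)]
      = (1/8)[(6) + (6) + (-4) + (0) + (-8)] = 0/8 = 0
  <chi_rho, chi_4> = (1/8)[1*(6)*conj(1) + 1*(6)*conj(1) + 2*(2)*conj(-1) + 2*(0)*conj(-1) + 2*(4)*conj(1)]
      = (1/8)[(6) + (6) + (-4) + (0) + (8)] = 16/8 = 2
  <chi_rho, chi_5> = (1/8)[1*(6)*conj(2) + 1*(6)*conj(-2) + 2*(2)*conj(0) + 2*(0)*conj(0) + 2*(4)*conj(0)]
      = (1/8)[(12) + (-12) + (0) + (0) + (0)] = 0/8 = 0
Dimension check: dim(rho) = sum (mult * dim) = 3*1 + 1*1 + 0*1 + 2*1 + 0*2 = 6 = chi_rho(e) = 6.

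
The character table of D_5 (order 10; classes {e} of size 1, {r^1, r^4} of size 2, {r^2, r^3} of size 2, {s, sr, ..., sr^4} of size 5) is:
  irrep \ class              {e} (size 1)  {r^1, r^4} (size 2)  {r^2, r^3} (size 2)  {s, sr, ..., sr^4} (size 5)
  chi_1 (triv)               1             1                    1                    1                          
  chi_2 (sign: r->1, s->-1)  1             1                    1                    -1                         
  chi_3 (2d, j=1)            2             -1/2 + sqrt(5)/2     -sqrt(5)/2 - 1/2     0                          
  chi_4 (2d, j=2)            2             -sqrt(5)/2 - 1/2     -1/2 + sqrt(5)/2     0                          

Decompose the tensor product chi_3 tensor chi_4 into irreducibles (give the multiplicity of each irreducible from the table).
chi_3 tensor chi_4 = chi_3 + chi_4 (all other irreducibles have multiplicity 0).

The character of a tensor product is the pointwise product (chi_3 * chi_4)(C) = chi_3(C) * chi_4(C):
  {e}: (2)*(2), {r^1, r^4}: (-1/2 + sqrt(5)/2)*(-sqrt(5)/2 - 1/2), {r^2, r^3}: (-sqrt(5)/2 - 1/2)*(-1/2 + sqrt(5)/2), {s, sr, ..., sr^4}: (0)*(0)
so (chi_3 * chi_4) takes values
  {e} -> 4, {r^1, r^4} -> -1, {r^2, r^3} -> -1, {s, sr, ..., sr^4} -> 0.
Now take the inner product of this character with each irreducible chi from the table, <chi_3*chi_4, chi> = (1/10) sum_C |C| (chi_3*chi_4)(C) conj(chi(C)):
  <chi_3*chi_4, chi_1> = (1/10)[1*(4)*conj(1) + 2*(-1)*conj(1) + 2*(-1)*conj(1) + 5*(0)*conj(1)]
      = (1/10)[(4) + (-2) + (-2) + (0)] = 0/10 = 0
  <chi_3*chi_4, chi_2> = (1/10)[1*(4)*conj(1) + 2*(-1)*conj(1) + 2*(-1)*conj(1) + 5*(0)*conj(-1)]
      = (1/10)[(4) + (-2) + (-2) + (0)] = 0/10 = 0
  <chi_3*chi_4, chi_3> = (1/10)[1*(4)*conj(2) + 2*(-1)*conj(-1/2 + sqrt(5)/2) + 2*(-1)*conj(-sqrt(5)/2 - 1/2) + 5*(0)*conj(0)]
      = (1/10)[(8) + (1 - sqrt(5)) + (1 + sqrt(5)) + (0)] = 10/10 = 1
  <chi_3*chi_4, chi_4> = (1/10)[1*(4)*conj(2) + 2*(-1)*conj(-sqrt(5)/2 - 1/2) + 2*(-1)*conj(-1/2 + sqrt(5)/2) + 5*(0)*conj(0)]
      = (1/10)[(8) + (1 + sqrt(5)) + (1 - sqrt(5)) + (0)] = 10/10 = 1
Hence the multiplicities are chi_3: 1, chi_4: 1. Dimension check: dim(chi_3)*dim(chi_4) = 2*2 = 4 and sum (mult * dim) = 1*2 + 1*2 = 4.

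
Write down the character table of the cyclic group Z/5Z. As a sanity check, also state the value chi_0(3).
Character table of Z/5Z (irreps indexed chi_0,...,chi_4 with chi_k(m) = zeta_5^(k*m), zeta_5 = exp(2*pi*i/5)):
  irrep \ class  {0} (size 1)  {1} (size 1)    {2} (size 1)    {3} (size 1)    {4} (size 1)  
  chi_0          1             1               1               1               1             
  chi_1          1             exp(2*I*pi/5)   exp(4*I*pi/5)   exp(-4*I*pi/5)  exp(-2*I*pi/5)
  chi_2          1             exp(4*I*pi/5)   exp(-2*I*pi/5)  exp(2*I*pi/5)   exp(-4*I*pi/5)
  chi_3          1             exp(-4*I*pi/5)  exp(2*I*pi/5)   exp(-2*I*pi/5)  exp(4*I*pi/5) 
  chi_4          1             exp(-2*I*pi/5)  exp(-4*I*pi/5)  exp(4*I*pi/5)   exp(2*I*pi/5) 

Spot check: chi_0(3) = zeta_5^(0*3) = zeta_5^0 = 1.

Explanation: Z/5Z is abelian, so all 5 irreducible complex representations are 1-dimensional. They are given by chi_k(m) = zeta_5^(k*m) for k = 0,...,4. Row orthogonality: sum_m chi_k(m) conj(chi_l(m)) = 5 * [k = l].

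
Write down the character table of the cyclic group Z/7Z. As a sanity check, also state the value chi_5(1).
Character table of Z/7Z (irreps indexed chi_0,...,chi_6 with chi_k(m) = zeta_7^(k*m), zeta_7 = exp(2*pi*i/7)):
  irrep \ class  {0} (size 1)  {1} (size 1)    {2} (size 1)    {3} (size 1)    {4} (size 1)    {5} (size 1)    {6} (size 1)  
  chi_0          1             1               1               1               1               1               1             
  chi_1          1             exp(2*I*pi/7)   exp(4*I*pi/7)   exp(6*I*pi/7)   exp(-6*I*pi/7)  exp(-4*I*pi/7)  exp(-2*I*pi/7)
  chi_2          1             exp(4*I*pi/7)   exp(-6*I*pi/7)  exp(-2*I*pi/7)  exp(2*I*pi/7)   exp(6*I*pi/7)   exp(-4*I*pi/7)
  chi_3          1             exp(6*I*pi/7)   exp(-2*I*pi/7)  exp(4*I*pi/7)   exp(-4*I*pi/7)  exp(2*I*pi/7)   exp(-6*I*pi/7)
  chi_4          1             exp(-6*I*pi/7)  exp(2*I*pi/7)   exp(-4*I*pi/7)  exp(4*I*pi/7)   exp(-2*I*pi/7)  exp(6*I*pi/7) 
  chi_5          1             exp(-4*I*pi/7)  exp(6*I*pi/7)   exp(2*I*pi/7)   exp(-2*I*pi/7)  exp(-6*I*pi/7)  exp(4*I*pi/7) 
  chi_6          1             exp(-2*I*pi/7)  exp(-4*I*pi/7)  exp(-6*I*pi/7)  exp(6*I*pi/7)   exp(4*I*pi/7)   exp(2*I*pi/7) 

Spot check: chi_5(1) = zeta_7^(5*1) = zeta_7^5 = exp(-4*I*pi/7).

Details: Z/7Z is abelian, so all 7 irreducible complex representations are 1-dimensional. They are given by chi_k(m) = zeta_7^(k*m) for k = 0,...,6. Row orthogonality: sum_m chi_k(m) conj(chi_l(m)) = 7 * [k = l].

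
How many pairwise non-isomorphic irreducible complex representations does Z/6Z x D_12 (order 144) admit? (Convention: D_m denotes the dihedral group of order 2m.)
54

Derivation: The number of irreducible complex representations of a finite group equals its number of conjugacy classes. For a direct product, #classes(G x H) = #classes(G) * #classes(H). Z/6Z has 6 classes (abelian), D_12 has 9 classes, so 6 * 9 = 54, so Z/6Z x D_12 (order 144) has exactly 54 irreducible complex representations.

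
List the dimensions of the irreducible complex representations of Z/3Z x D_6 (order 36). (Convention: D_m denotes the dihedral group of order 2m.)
Dimensions: 1, 1, 1, 1, 1, 1, 1, 1, 1, 1, 1, 1, 2, 2, 2, 2, 2, 2

Explanation: There are 18 irreducibles (= number of conjugacy classes). Their dimensions d_i satisfy sum d_i^2 = |G| = 36: 1 + 1 + 1 + 1 + 1 + 1 + 1 + 1 + 1 + 1 + 1 + 1 + 4 + 4 + 4 + 4 + 4 + 4 = 36. (For the product with Z/3Z: each of the 3 1-dim characters of Z/3Z tensors with each irrep of D_6, giving 3 copies of each D_6-dimension.)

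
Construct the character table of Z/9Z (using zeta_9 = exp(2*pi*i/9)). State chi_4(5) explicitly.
Character table of Z/9Z (irreps indexed chi_0,...,chi_8 with chi_k(m) = zeta_9^(k*m), zeta_9 = exp(2*pi*i/9)):
  irrep \ class  {0} (size 1)  {1} (size 1)    {2} (size 1)    {3} (size 1)    {4} (size 1)    {5} (size 1)    {6} (size 1)    {7} (size 1)    {8} (size 1)  
  chi_0          1             1               1               1               1               1               1               1               1             
  chi_1          1             exp(2*I*pi/9)   exp(4*I*pi/9)   exp(2*I*pi/3)   exp(8*I*pi/9)   exp(-8*I*pi/9)  exp(-2*I*pi/3)  exp(-4*I*pi/9)  exp(-2*I*pi/9)
  chi_2          1             exp(4*I*pi/9)   exp(8*I*pi/9)   exp(-2*I*pi/3)  exp(-2*I*pi/9)  exp(2*I*pi/9)   exp(2*I*pi/3)   exp(-8*I*pi/9)  exp(-4*I*pi/9)
  chi_3          1             exp(2*I*pi/3)   exp(-2*I*pi/3)  1               exp(2*I*pi/3)   exp(-2*I*pi/3)  1               exp(2*I*pi/3)   exp(-2*I*pi/3)
  chi_4          1             exp(8*I*pi/9)   exp(-2*I*pi/9)  exp(2*I*pi/3)   exp(-4*I*pi/9)  exp(4*I*pi/9)   exp(-2*I*pi/3)  exp(2*I*pi/9)   exp(-8*I*pi/9)
  chi_5          1             exp(-8*I*pi/9)  exp(2*I*pi/9)   exp(-2*I*pi/3)  exp(4*I*pi/9)   exp(-4*I*pi/9)  exp(2*I*pi/3)   exp(-2*I*pi/9)  exp(8*I*pi/9) 
  chi_6          1             exp(-2*I*pi/3)  exp(2*I*pi/3)   1               exp(-2*I*pi/3)  exp(2*I*pi/3)   1               exp(-2*I*pi/3)  exp(2*I*pi/3) 
  chi_7          1             exp(-4*I*pi/9)  exp(-8*I*pi/9)  exp(2*I*pi/3)   exp(2*I*pi/9)   exp(-2*I*pi/9)  exp(-2*I*pi/3)  exp(8*I*pi/9)   exp(4*I*pi/9) 
  chi_8          1             exp(-2*I*pi/9)  exp(-4*I*pi/9)  exp(-2*I*pi/3)  exp(-8*I*pi/9)  exp(8*I*pi/9)   exp(2*I*pi/3)   exp(4*I*pi/9)   exp(2*I*pi/9) 

Spot check: chi_4(5) = zeta_9^(4*5) = zeta_9^20 = exp(4*I*pi/9).

Explanation: Z/9Z is abelian, so all 9 irreducible complex representations are 1-dimensional. They are given by chi_k(m) = zeta_9^(k*m) for k = 0,...,8. Row orthogonality: sum_m chi_k(m) conj(chi_l(m)) = 9 * [k = l].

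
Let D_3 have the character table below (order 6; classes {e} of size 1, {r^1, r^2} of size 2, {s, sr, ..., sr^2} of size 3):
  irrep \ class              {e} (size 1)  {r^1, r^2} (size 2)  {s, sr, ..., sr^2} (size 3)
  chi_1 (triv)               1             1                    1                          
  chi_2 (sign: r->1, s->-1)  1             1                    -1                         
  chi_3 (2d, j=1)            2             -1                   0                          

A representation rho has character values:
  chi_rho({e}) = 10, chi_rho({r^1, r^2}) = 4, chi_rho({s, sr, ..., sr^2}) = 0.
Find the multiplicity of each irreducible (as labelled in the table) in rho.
Multiplicities: chi_1: 3, chi_2: 3, chi_3: 2.

Justification: Use <chi_rho, chi> = (1/|G|) sum_C |C| * chi_rho(C) * conj(chi(C)) with |G| = 6 for each irreducible chi in the table:
  <chi_rho, chi_1> = (1/6)[1*(10)*conj(1) + 2*(4)*conj(1) + 3*(0)*conj(1)]
      = (1/6)[(10) + (8) + (0)] = 18/6 = 3
  <chi_rho, chi_2> = (1/6)[1*(10)*conj(1) + 2*(4)*conj(1) + 3*(0)*conj(-1)]
      = (1/6)[(10) + (8) + (0)] = 18/6 = 3
  <chi_rho, chi_3> = (1/6)[1*(10)*conj(2) + 2*(4)*conj(-1) + 3*(0)*conj(0)]
      = (1/6)[(20) + (-8) + (0)] = 12/6 = 2
Dimension check: dim(rho) = sum (mult * dim) = 3*1 + 3*1 + 2*2 = 10 = chi_rho(e) = 10.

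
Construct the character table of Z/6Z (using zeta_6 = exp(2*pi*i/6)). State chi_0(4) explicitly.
Character table of Z/6Z (irreps indexed chi_0,...,chi_5 with chi_k(m) = zeta_6^(k*m), zeta_6 = exp(2*pi*i/6)):
  irrep \ class  {0} (size 1)  {1} (size 1)    {2} (size 1)    {3} (size 1)  {4} (size 1)    {5} (size 1)  
  chi_0          1             1               1               1             1               1             
  chi_1          1             exp(I*pi/3)     exp(2*I*pi/3)   -1            exp(-2*I*pi/3)  exp(-I*pi/3)  
  chi_2          1             exp(2*I*pi/3)   exp(-2*I*pi/3)  1             exp(2*I*pi/3)   exp(-2*I*pi/3)
  chi_3          1             -1              1               -1            1               -1            
  chi_4          1             exp(-2*I*pi/3)  exp(2*I*pi/3)   1             exp(-2*I*pi/3)  exp(2*I*pi/3) 
  chi_5          1             exp(-I*pi/3)    exp(-2*I*pi/3)  -1            exp(2*I*pi/3)   exp(I*pi/3)   

Spot check: chi_0(4) = zeta_6^(0*4) = zeta_6^0 = 1.

Reasoning: Z/6Z is abelian, so all 6 irreducible complex representations are 1-dimensional. They are given by chi_k(m) = zeta_6^(k*m) for k = 0,...,5. Row orthogonality: sum_m chi_k(m) conj(chi_l(m)) = 6 * [k = l].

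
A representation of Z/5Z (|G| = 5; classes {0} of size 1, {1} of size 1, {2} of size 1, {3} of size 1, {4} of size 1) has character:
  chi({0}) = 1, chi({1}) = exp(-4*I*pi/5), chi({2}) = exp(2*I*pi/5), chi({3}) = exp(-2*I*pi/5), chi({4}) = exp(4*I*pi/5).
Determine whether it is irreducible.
Irreducible: <chi, chi> = 1.

Reasoning: <chi, chi> = (1/|G|) sum_C |C| * |chi(C)|^2 = (1/5)[1*|1|^2 + 1*|exp(-4*I*pi/5)|^2 + 1*|exp(2*I*pi/5)|^2 + 1*|exp(-2*I*pi/5)|^2 + 1*|exp(4*I*pi/5)|^2]
  = (1/5)[(1) + (1) + (1) + (1) + (1)] = 5/5 = 1.
(Exp terms are combined using exp(i*s)*conj(exp(i*t)) = exp(i*(s-t)), and sums of them are collapsed using the identity that for every m > 1 the m distinct m-th roots of unity sum to 0, e.g. 1 + exp(2*I*pi/3) + exp(-2*I*pi/3) = 0.)
A character is irreducible iff <chi, chi> = 1, so this representation is irreducible.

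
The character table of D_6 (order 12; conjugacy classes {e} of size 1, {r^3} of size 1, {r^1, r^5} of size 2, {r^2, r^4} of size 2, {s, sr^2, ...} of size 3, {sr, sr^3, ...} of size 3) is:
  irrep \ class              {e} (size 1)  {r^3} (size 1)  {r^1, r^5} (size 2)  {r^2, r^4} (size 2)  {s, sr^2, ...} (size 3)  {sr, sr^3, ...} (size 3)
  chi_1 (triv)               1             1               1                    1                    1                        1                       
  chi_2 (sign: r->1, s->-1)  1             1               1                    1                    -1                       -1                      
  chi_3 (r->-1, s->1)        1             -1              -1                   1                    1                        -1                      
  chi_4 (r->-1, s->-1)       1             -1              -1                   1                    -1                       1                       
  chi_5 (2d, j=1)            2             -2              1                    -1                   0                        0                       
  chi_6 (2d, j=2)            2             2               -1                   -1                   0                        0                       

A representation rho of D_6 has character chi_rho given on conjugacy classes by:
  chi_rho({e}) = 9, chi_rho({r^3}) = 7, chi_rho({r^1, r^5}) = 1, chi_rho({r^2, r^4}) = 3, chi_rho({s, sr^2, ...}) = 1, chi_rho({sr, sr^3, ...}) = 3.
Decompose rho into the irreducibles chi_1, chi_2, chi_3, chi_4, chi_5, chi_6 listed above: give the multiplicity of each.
Multiplicities: chi_1: 3, chi_2: 1, chi_3: 0, chi_4: 1, chi_5: 0, chi_6: 2.

Reasoning: Use <chi_rho, chi> = (1/|G|) sum_C |C| * chi_rho(C) * conj(chi(C)) with |G| = 12 for each irreducible chi in the table:
  <chi_rho, chi_1> = (1/12)[1*(9)*conj(1) + 1*(7)*conj(1) + 2*(1)*conj(1) + 2*(3)*conj(1) + 3*(1)*conj(1) + 3*(3)*conj(1)]
      = (1/12)[(9) + (7) + (2) + (6) + (3) + (9)] = 36/12 = 3
  <chi_rho, chi_2> = (1/12)[1*(9)*conj(1) + 1*(7)*conj(1) + 2*(1)*conj(1) + 2*(3)*conj(1) + 3*(1)*conj(-1) + 3*(3)*conj(-1)]
      = (1/12)[(9) + (7) + (2) + (6) + (-3) + (-9)] = 12/12 = 1
  <chi_rho, chi_3> = (1/12)[1*(9)*conj(1) + 1*(7)*conj(-1) + 2*(1)*conj(-1) + 2*(3)*conj(1) + 3*(1)*conj(1) + 3*(3)*conj(-1)]
      = (1/12)[(9) + (-7) + (-2) + (6) + (3) + (-9)] = 0/12 = 0
  <chi_rho, chi_4> = (1/12)[1*(9)*conj(1) + 1*(7)*conj(-1) + 2*(1)*conj(-1) + 2*(3)*conj(1) + 3*(1)*conj(-1) + 3*(3)*conj(1)]
      = (1/12)[(9) + (-7) + (-2) + (6) + (-3) + (9)] = 12/12 = 1
  <chi_rho, chi_5> = (1/12)[1*(9)*conj(2) + 1*(7)*conj(-2) + 2*(1)*conj(1) + 2*(3)*conj(-1) + 3*(1)*conj(0) + 3*(3)*conj(0)]
      = (1/12)[(18) + (-14) + (2) + (-6) + (0) + (0)] = 0/12 = 0
  <chi_rho, chi_6> = (1/12)[1*(9)*conj(2) + 1*(7)*conj(2) + 2*(1)*conj(-1) + 2*(3)*conj(-1) + 3*(1)*conj(0) + 3*(3)*conj(0)]
      = (1/12)[(18) + (14) + (-2) + (-6) + (0) + (0)] = 24/12 = 2
Dimension check: dim(rho) = sum (mult * dim) = 3*1 + 1*1 + 0*1 + 1*1 + 0*2 + 2*2 = 9 = chi_rho(e) = 9.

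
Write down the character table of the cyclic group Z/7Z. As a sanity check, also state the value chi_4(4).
Character table of Z/7Z (irreps indexed chi_0,...,chi_6 with chi_k(m) = zeta_7^(k*m), zeta_7 = exp(2*pi*i/7)):
  irrep \ class  {0} (size 1)  {1} (size 1)    {2} (size 1)    {3} (size 1)    {4} (size 1)    {5} (size 1)    {6} (size 1)  
  chi_0          1             1               1               1               1               1               1             
  chi_1          1             exp(2*I*pi/7)   exp(4*I*pi/7)   exp(6*I*pi/7)   exp(-6*I*pi/7)  exp(-4*I*pi/7)  exp(-2*I*pi/7)
  chi_2          1             exp(4*I*pi/7)   exp(-6*I*pi/7)  exp(-2*I*pi/7)  exp(2*I*pi/7)   exp(6*I*pi/7)   exp(-4*I*pi/7)
  chi_3          1             exp(6*I*pi/7)   exp(-2*I*pi/7)  exp(4*I*pi/7)   exp(-4*I*pi/7)  exp(2*I*pi/7)   exp(-6*I*pi/7)
  chi_4          1             exp(-6*I*pi/7)  exp(2*I*pi/7)   exp(-4*I*pi/7)  exp(4*I*pi/7)   exp(-2*I*pi/7)  exp(6*I*pi/7) 
  chi_5          1             exp(-4*I*pi/7)  exp(6*I*pi/7)   exp(2*I*pi/7)   exp(-2*I*pi/7)  exp(-6*I*pi/7)  exp(4*I*pi/7) 
  chi_6          1             exp(-2*I*pi/7)  exp(-4*I*pi/7)  exp(-6*I*pi/7)  exp(6*I*pi/7)   exp(4*I*pi/7)   exp(2*I*pi/7) 

Spot check: chi_4(4) = zeta_7^(4*4) = zeta_7^16 = exp(4*I*pi/7).

Why: Z/7Z is abelian, so all 7 irreducible complex representations are 1-dimensional. They are given by chi_k(m) = zeta_7^(k*m) for k = 0,...,6. Row orthogonality: sum_m chi_k(m) conj(chi_l(m)) = 7 * [k = l].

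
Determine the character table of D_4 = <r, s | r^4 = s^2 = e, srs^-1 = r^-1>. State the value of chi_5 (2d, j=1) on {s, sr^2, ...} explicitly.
Conjugacy classes: {e} of size 1, {r^2} of size 1, {r^1, r^3} of size 2, {s, sr^2, ...} of size 2, {sr, sr^3, ...} of size 2.
Character table:
  irrep \ class              {e} (size 1)  {r^2} (size 1)  {r^1, r^3} (size 2)  {s, sr^2, ...} (size 2)  {sr, sr^3, ...} (size 2)
  chi_1 (triv)               1             1               1                    1                        1                       
  chi_2 (sign: r->1, s->-1)  1             1               1                    -1                       -1                      
  chi_3 (r->-1, s->1)        1             1               -1                   1                        -1                      
  chi_4 (r->-1, s->-1)       1             1               -1                   -1                       1                       
  chi_5 (2d, j=1)            2             -2              0                    0                        0                       

Spot check: chi_5 (2d, j=1) on {s, sr^2, ...} = 0.

Derivation: D_4 has order 2*4 = 8 with 5 conjugacy classes, hence 5 irreducibles. Sum of squared dims 1 + 1 + 1 + 1 + 4 = 8 = |G|. Linear characters come from the abelianisation; the 2-dimensional irreps have character r^k -> 2*cos(2*pi*j*k/4), reflections -> 0.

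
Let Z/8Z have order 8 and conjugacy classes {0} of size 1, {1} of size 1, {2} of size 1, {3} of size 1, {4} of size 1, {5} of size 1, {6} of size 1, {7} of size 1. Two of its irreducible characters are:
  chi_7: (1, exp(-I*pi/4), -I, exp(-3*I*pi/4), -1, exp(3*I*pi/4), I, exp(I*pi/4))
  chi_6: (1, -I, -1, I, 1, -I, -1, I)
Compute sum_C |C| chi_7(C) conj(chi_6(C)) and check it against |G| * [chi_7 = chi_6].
Sum = 0; so <chi_7, chi_6> = 0 (distinct irreducibles are orthogonal).

Details: Compute term by term over conjugacy classes (|C| * chi_7(C) * conj(chi_6(C))):
  1*(1)*conj(1) + 1*(exp(-I*pi/4))*conj(-I) + 1*(-I)*conj(-1) + 1*(exp(-3*I*pi/4))*conj(I) + 1*(-1)*conj(1) + 1*(exp(3*I*pi/4))*conj(-I) + 1*(I)*conj(-1) + 1*(exp(I*pi/4))*conj(I)
  = (1) + (exp(I*pi/4)) + (I) + (-exp(-I*pi/4)) + (-1) + (exp(-3*I*pi/4)) + (-I) + (-exp(3*I*pi/4))
  = 0.
(Exp terms are combined using exp(i*s)*conj(exp(i*t)) = exp(i*(s-t)), and sums of them are collapsed using the identity that for every m > 1 the m distinct m-th roots of unity sum to 0, e.g. 1 + exp(2*I*pi/3) + exp(-2*I*pi/3) = 0.)
Dividing by |G| = 8 gives 0/8 = 0, matching the row-orthogonality relation <chi_7, chi_6> = [chi_7 = chi_6].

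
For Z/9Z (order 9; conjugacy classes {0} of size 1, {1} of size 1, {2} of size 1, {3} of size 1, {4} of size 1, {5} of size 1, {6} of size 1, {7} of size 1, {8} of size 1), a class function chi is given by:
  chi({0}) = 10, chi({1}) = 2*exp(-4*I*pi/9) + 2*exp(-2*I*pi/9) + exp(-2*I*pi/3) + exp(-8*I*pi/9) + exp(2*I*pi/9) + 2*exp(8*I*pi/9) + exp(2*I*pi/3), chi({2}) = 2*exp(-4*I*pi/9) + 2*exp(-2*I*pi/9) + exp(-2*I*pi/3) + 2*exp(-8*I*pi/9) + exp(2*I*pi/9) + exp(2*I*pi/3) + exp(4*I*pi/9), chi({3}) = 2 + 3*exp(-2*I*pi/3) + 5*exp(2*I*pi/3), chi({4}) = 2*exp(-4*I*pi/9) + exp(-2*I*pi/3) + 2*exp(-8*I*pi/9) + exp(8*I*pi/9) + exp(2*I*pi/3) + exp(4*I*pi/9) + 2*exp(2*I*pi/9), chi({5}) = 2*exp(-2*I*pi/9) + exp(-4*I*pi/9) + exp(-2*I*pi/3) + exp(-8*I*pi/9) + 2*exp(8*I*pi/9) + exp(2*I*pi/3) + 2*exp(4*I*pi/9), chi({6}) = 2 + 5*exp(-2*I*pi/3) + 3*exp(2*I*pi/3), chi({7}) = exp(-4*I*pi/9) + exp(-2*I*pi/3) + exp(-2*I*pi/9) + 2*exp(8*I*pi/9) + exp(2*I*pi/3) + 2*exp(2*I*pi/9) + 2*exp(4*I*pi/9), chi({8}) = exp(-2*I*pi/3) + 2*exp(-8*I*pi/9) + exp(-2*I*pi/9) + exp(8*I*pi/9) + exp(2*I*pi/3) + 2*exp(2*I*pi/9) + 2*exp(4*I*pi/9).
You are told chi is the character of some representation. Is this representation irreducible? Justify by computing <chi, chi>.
Not irreducible (reducible): <chi, chi> = 16 > 1.

Details: <chi, chi> = (1/|G|) sum_C |C| * |chi(C)|^2 = (1/9)[1*|10|^2 + 1*|2*exp(-4*I*pi/9) + 2*exp(-2*I*pi/9) + exp(-2*I*pi/3) + exp(-8*I*pi/9) + exp(2*I*pi/9) + 2*exp(8*I*pi/9) + exp(2*I*pi/3)|^2 + 1*|2*exp(-4*I*pi/9) + 2*exp(-2*I*pi/9) + exp(-2*I*pi/3) + 2*exp(-8*I*pi/9) + exp(2*I*pi/9) + exp(2*I*pi/3) + exp(4*I*pi/9)|^2 + 1*|2 + 3*exp(-2*I*pi/3) + 5*exp(2*I*pi/3)|^2 + 1*|2*exp(-4*I*pi/9) + exp(-2*I*pi/3) + 2*exp(-8*I*pi/9) + exp(8*I*pi/9) + exp(2*I*pi/3) + exp(4*I*pi/9) + 2*exp(2*I*pi/9)|^2 + 1*|2*exp(-2*I*pi/9) + exp(-4*I*pi/9) + exp(-2*I*pi/3) + exp(-8*I*pi/9) + 2*exp(8*I*pi/9) + exp(2*I*pi/3) + 2*exp(4*I*pi/9)|^2 + 1*|2 + 5*exp(-2*I*pi/3) + 3*exp(2*I*pi/3)|^2 + 1*|exp(-4*I*pi/9) + exp(-2*I*pi/3) + exp(-2*I*pi/9) + 2*exp(8*I*pi/9) + exp(2*I*pi/3) + 2*exp(2*I*pi/9) + 2*exp(4*I*pi/9)|^2 + 1*|exp(-2*I*pi/3) + 2*exp(-8*I*pi/9) + exp(-2*I*pi/9) + exp(8*I*pi/9) + exp(2*I*pi/3) + 2*exp(2*I*pi/9) + 2*exp(4*I*pi/9)|^2]
  = (1/9)[(100) + (16 + 10*exp(-4*I*pi/9) + 11*exp(-2*I*pi/3) + 11*exp(-2*I*pi/9) + 10*exp(-8*I*pi/9) + 10*exp(8*I*pi/9) + 11*exp(2*I*pi/9) + 11*exp(2*I*pi/3) + 10*exp(4*I*pi/9)) + (16 + 11*exp(-4*I*pi/9) + 11*exp(-2*I*pi/3) + 10*exp(-2*I*pi/9) + 10*exp(-8*I*pi/9) + 10*exp(8*I*pi/9) + 10*exp(2*I*pi/9) + 11*exp(2*I*pi/3) + 11*exp(4*I*pi/9)) + (7) + (16 + 10*exp(-4*I*pi/9) + 11*exp(-2*I*pi/3) + 10*exp(-2*I*pi/9) + 11*exp(-8*I*pi/9) + 11*exp(8*I*pi/9) + 10*exp(2*I*pi/9) + 11*exp(2*I*pi/3) + 10*exp(4*I*pi/9)) + (16 + 10*exp(-4*I*pi/9) + 11*exp(-2*I*pi/3) + 10*exp(-2*I*pi/9) + 11*exp(-8*I*pi/9) + 11*exp(8*I*pi/9) + 10*exp(2*I*pi/9) + 11*exp(2*I*pi/3) + 10*exp(4*I*pi/9)) + (7) + (16 + 11*exp(-4*I*pi/9) + 11*exp(-2*I*pi/3) + 10*exp(-2*I*pi/9) + 10*exp(-8*I*pi/9) + 10*exp(8*I*pi/9) + 10*exp(2*I*pi/9) + 11*exp(2*I*pi/3) + 11*exp(4*I*pi/9)) + (16 + 10*exp(-4*I*pi/9) + 11*exp(-2*I*pi/3) + 11*exp(-2*I*pi/9) + 10*exp(-8*I*pi/9) + 10*exp(8*I*pi/9) + 11*exp(2*I*pi/9) + 11*exp(2*I*pi/3) + 10*exp(4*I*pi/9))] = 144/9 = 16.
(Exp terms are combined using exp(i*s)*conj(exp(i*t)) = exp(i*(s-t)), and sums of them are collapsed using the identity that for every m > 1 the m distinct m-th roots of unity sum to 0, e.g. 1 + exp(2*I*pi/3) + exp(-2*I*pi/3) = 0.)
A character is irreducible iff <chi, chi> = 1, so this representation is reducible.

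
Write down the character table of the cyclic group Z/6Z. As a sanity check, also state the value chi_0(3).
Character table of Z/6Z (irreps indexed chi_0,...,chi_5 with chi_k(m) = zeta_6^(k*m), zeta_6 = exp(2*pi*i/6)):
  irrep \ class  {0} (size 1)  {1} (size 1)    {2} (size 1)    {3} (size 1)  {4} (size 1)    {5} (size 1)  
  chi_0          1             1               1               1             1               1             
  chi_1          1             exp(I*pi/3)     exp(2*I*pi/3)   -1            exp(-2*I*pi/3)  exp(-I*pi/3)  
  chi_2          1             exp(2*I*pi/3)   exp(-2*I*pi/3)  1             exp(2*I*pi/3)   exp(-2*I*pi/3)
  chi_3          1             -1              1               -1            1               -1            
  chi_4          1             exp(-2*I*pi/3)  exp(2*I*pi/3)   1             exp(-2*I*pi/3)  exp(2*I*pi/3) 
  chi_5          1             exp(-I*pi/3)    exp(-2*I*pi/3)  -1            exp(2*I*pi/3)   exp(I*pi/3)   

Spot check: chi_0(3) = zeta_6^(0*3) = zeta_6^0 = 1.

Proof sketch: Z/6Z is abelian, so all 6 irreducible complex representations are 1-dimensional. They are given by chi_k(m) = zeta_6^(k*m) for k = 0,...,5. Row orthogonality: sum_m chi_k(m) conj(chi_l(m)) = 6 * [k = l].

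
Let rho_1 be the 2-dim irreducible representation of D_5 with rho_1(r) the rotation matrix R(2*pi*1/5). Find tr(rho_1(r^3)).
chi_{rho_1}(r^3) = 2*cos(2*pi*1*3/5) = -sqrt(5)/2 - 1/2

Details: rho_1(r^3) is rotation by angle 2*pi*1*3/5, whose trace is 2*cos(2*pi*1*3/5) = -sqrt(5)/2 - 1/2.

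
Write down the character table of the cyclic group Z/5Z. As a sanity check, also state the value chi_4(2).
Character table of Z/5Z (irreps indexed chi_0,...,chi_4 with chi_k(m) = zeta_5^(k*m), zeta_5 = exp(2*pi*i/5)):
  irrep \ class  {0} (size 1)  {1} (size 1)    {2} (size 1)    {3} (size 1)    {4} (size 1)  
  chi_0          1             1               1               1               1             
  chi_1          1             exp(2*I*pi/5)   exp(4*I*pi/5)   exp(-4*I*pi/5)  exp(-2*I*pi/5)
  chi_2          1             exp(4*I*pi/5)   exp(-2*I*pi/5)  exp(2*I*pi/5)   exp(-4*I*pi/5)
  chi_3          1             exp(-4*I*pi/5)  exp(2*I*pi/5)   exp(-2*I*pi/5)  exp(4*I*pi/5) 
  chi_4          1             exp(-2*I*pi/5)  exp(-4*I*pi/5)  exp(4*I*pi/5)   exp(2*I*pi/5) 

Spot check: chi_4(2) = zeta_5^(4*2) = zeta_5^8 = exp(-4*I*pi/5).

Details: Z/5Z is abelian, so all 5 irreducible complex representations are 1-dimensional. They are given by chi_k(m) = zeta_5^(k*m) for k = 0,...,4. Row orthogonality: sum_m chi_k(m) conj(chi_l(m)) = 5 * [k = l].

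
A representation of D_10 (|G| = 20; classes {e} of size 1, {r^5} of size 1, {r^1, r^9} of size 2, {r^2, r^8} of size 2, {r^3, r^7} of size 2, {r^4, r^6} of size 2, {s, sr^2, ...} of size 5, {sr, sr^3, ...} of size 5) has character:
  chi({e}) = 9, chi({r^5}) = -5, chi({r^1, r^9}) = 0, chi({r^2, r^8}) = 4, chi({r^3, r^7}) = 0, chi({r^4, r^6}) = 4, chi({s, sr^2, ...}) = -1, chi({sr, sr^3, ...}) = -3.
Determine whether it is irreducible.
Not irreducible (reducible): <chi, chi> = 11 > 1.

Proof sketch: <chi, chi> = (1/|G|) sum_C |C| * |chi(C)|^2 = (1/20)[1*|9|^2 + 1*|-5|^2 + 2*|0|^2 + 2*|4|^2 + 2*|0|^2 + 2*|4|^2 + 5*|-1|^2 + 5*|-3|^2]
  = (1/20)[(81) + (25) + (0) + (32) + (0) + (32) + (5) + (45)] = 220/20 = 11.
A character is irreducible iff <chi, chi> = 1, so this representation is reducible.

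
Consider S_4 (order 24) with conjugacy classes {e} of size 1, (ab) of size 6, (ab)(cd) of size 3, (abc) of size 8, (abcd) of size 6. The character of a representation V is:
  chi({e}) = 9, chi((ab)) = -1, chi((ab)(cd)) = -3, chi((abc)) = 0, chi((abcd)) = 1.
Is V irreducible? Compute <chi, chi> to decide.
Not irreducible (reducible): <chi, chi> = 5 > 1.

Justification: <chi, chi> = (1/|G|) sum_C |C| * |chi(C)|^2 = (1/24)[1*|9|^2 + 6*|-1|^2 + 3*|-3|^2 + 8*|0|^2 + 6*|1|^2]
  = (1/24)[(81) + (6) + (27) + (0) + (6)] = 120/24 = 5.
A character is irreducible iff <chi, chi> = 1, so this representation is reducible.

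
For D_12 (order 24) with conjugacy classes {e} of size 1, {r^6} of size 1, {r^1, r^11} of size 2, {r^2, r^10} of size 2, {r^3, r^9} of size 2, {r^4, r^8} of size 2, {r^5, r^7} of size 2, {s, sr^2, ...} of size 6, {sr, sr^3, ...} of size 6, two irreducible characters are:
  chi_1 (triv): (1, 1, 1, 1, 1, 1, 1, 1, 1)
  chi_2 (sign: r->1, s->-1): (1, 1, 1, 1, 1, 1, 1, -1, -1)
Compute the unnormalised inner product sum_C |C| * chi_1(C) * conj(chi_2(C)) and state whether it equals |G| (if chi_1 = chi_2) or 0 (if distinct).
Sum = 0; so <chi_1, chi_2> = 0 (distinct irreducibles are orthogonal).

Compute term by term over conjugacy classes (|C| * chi_1(C) * conj(chi_2(C))):
  1*(1)*conj(1) + 1*(1)*conj(1) + 2*(1)*conj(1) + 2*(1)*conj(1) + 2*(1)*conj(1) + 2*(1)*conj(1) + 2*(1)*conj(1) + 6*(1)*conj(-1) + 6*(1)*conj(-1)
  = (1) + (1) + (2) + (2) + (2) + (2) + (2) + (-6) + (-6)
  = 0.
Dividing by |G| = 24 gives 0/24 = 0, matching the row-orthogonality relation <chi_1, chi_2> = [chi_1 = chi_2].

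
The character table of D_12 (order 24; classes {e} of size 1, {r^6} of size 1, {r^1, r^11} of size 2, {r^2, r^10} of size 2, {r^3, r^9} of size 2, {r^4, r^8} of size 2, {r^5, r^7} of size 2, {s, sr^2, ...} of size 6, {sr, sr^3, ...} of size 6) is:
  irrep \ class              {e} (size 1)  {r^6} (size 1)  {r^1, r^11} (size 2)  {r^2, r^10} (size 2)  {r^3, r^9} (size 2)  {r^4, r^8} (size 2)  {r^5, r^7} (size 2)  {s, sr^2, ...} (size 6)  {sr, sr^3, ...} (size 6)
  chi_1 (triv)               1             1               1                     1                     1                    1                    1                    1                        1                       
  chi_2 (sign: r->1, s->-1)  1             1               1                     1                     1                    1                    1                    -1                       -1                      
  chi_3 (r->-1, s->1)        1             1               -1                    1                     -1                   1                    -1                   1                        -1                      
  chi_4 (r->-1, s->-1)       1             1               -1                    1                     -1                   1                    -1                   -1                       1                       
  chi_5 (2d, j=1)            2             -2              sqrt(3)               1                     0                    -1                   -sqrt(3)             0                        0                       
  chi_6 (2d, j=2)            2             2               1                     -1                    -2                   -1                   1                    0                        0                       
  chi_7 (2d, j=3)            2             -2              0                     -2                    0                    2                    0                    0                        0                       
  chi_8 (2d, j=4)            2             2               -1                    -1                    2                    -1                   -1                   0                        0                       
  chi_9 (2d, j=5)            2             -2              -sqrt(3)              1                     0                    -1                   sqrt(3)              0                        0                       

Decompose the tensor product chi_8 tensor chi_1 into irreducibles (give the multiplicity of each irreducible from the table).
chi_8 tensor chi_1 = chi_8 (all other irreducibles have multiplicity 0).

Working: The character of a tensor product is the pointwise product (chi_8 * chi_1)(C) = chi_8(C) * chi_1(C):
  {e}: (2)*(1), {r^6}: (2)*(1), {r^1, r^11}: (-1)*(1), {r^2, r^10}: (-1)*(1), {r^3, r^9}: (2)*(1), {r^4, r^8}: (-1)*(1), {r^5, r^7}: (-1)*(1), {s, sr^2, ...}: (0)*(1), {sr, sr^3, ...}: (0)*(1)
so (chi_8 * chi_1) takes values
  {e} -> 2, {r^6} -> 2, {r^1, r^11} -> -1, {r^2, r^10} -> -1, {r^3, r^9} -> 2, {r^4, r^8} -> -1, {r^5, r^7} -> -1, {s, sr^2, ...} -> 0, {sr, sr^3, ...} -> 0.
Now take the inner product of this character with each irreducible chi from the table, <chi_8*chi_1, chi> = (1/24) sum_C |C| (chi_8*chi_1)(C) conj(chi(C)):
  <chi_8*chi_1, chi_1> = (1/24)[1*(2)*conj(1) + 1*(2)*conj(1) + 2*(-1)*conj(1) + 2*(-1)*conj(1) + 2*(2)*conj(1) + 2*(-1)*conj(1) + 2*(-1)*conj(1) + 6*(0)*conj(1) + 6*(0)*conj(1)]
      = (1/24)[(2) + (2) + (-2) + (-2) + (4) + (-2) + (-2) + (0) + (0)] = 0/24 = 0
  <chi_8*chi_1, chi_2> = (1/24)[1*(2)*conj(1) + 1*(2)*conj(1) + 2*(-1)*conj(1) + 2*(-1)*conj(1) + 2*(2)*conj(1) + 2*(-1)*conj(1) + 2*(-1)*conj(1) + 6*(0)*conj(-1) + 6*(0)*conj(-1)]
      = (1/24)[(2) + (2) + (-2) + (-2) + (4) + (-2) + (-2) + (0) + (0)] = 0/24 = 0
  <chi_8*chi_1, chi_3> = (1/24)[1*(2)*conj(1) + 1*(2)*conj(1) + 2*(-1)*conj(-1) + 2*(-1)*conj(1) + 2*(2)*conj(-1) + 2*(-1)*conj(1) + 2*(-1)*conj(-1) + 6*(0)*conj(1) + 6*(0)*conj(-1)]
      = (1/24)[(2) + (2) + (2) + (-2) + (-4) + (-2) + (2) + (0) + (0)] = 0/24 = 0
  <chi_8*chi_1, chi_4> = (1/24)[1*(2)*conj(1) + 1*(2)*conj(1) + 2*(-1)*conj(-1) + 2*(-1)*conj(1) + 2*(2)*conj(-1) + 2*(-1)*conj(1) + 2*(-1)*conj(-1) + 6*(0)*conj(-1) + 6*(0)*conj(1)]
      = (1/24)[(2) + (2) + (2) + (-2) + (-4) + (-2) + (2) + (0) + (0)] = 0/24 = 0
  <chi_8*chi_1, chi_5> = (1/24)[1*(2)*conj(2) + 1*(2)*conj(-2) + 2*(-1)*conj(sqrt(3)) + 2*(-1)*conj(1) + 2*(2)*conj(0) + 2*(-1)*conj(-1) + 2*(-1)*conj(-sqrt(3)) + 6*(0)*conj(0) + 6*(0)*conj(0)]
      = (1/24)[(4) + (-4) + (-2*sqrt(3)) + (-2) + (0) + (2) + (2*sqrt(3)) + (0) + (0)] = 0/24 = 0
  <chi_8*chi_1, chi_6> = (1/24)[1*(2)*conj(2) + 1*(2)*conj(2) + 2*(-1)*conj(1) + 2*(-1)*conj(-1) + 2*(2)*conj(-2) + 2*(-1)*conj(-1) + 2*(-1)*conj(1) + 6*(0)*conj(0) + 6*(0)*conj(0)]
      = (1/24)[(4) + (4) + (-2) + (2) + (-8) + (2) + (-2) + (0) + (0)] = 0/24 = 0
  <chi_8*chi_1, chi_7> = (1/24)[1*(2)*conj(2) + 1*(2)*conj(-2) + 2*(-1)*conj(0) + 2*(-1)*conj(-2) + 2*(2)*conj(0) + 2*(-1)*conj(2) + 2*(-1)*conj(0) + 6*(0)*conj(0) + 6*(0)*conj(0)]
      = (1/24)[(4) + (-4) + (0) + (4) + (0) + (-4) + (0) + (0) + (0)] = 0/24 = 0
  <chi_8*chi_1, chi_8> = (1/24)[1*(2)*conj(2) + 1*(2)*conj(2) + 2*(-1)*conj(-1) + 2*(-1)*conj(-1) + 2*(2)*conj(2) + 2*(-1)*conj(-1) + 2*(-1)*conj(-1) + 6*(0)*conj(0) + 6*(0)*conj(0)]
      = (1/24)[(4) + (4) + (2) + (2) + (8) + (2) + (2) + (0) + (0)] = 24/24 = 1
  <chi_8*chi_1, chi_9> = (1/24)[1*(2)*conj(2) + 1*(2)*conj(-2) + 2*(-1)*conj(-sqrt(3)) + 2*(-1)*conj(1) + 2*(2)*conj(0) + 2*(-1)*conj(-1) + 2*(-1)*conj(sqrt(3)) + 6*(0)*conj(0) + 6*(0)*conj(0)]
      = (1/24)[(4) + (-4) + (2*sqrt(3)) + (-2) + (0) + (2) + (-2*sqrt(3)) + (0) + (0)] = 0/24 = 0
Hence the multiplicities are chi_8: 1. Dimension check: dim(chi_8)*dim(chi_1) = 2*1 = 2 and sum (mult * dim) = 1*2 = 2.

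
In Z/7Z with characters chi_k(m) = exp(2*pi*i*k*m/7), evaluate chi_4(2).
chi_4(2) = zeta_7^8 = exp(2*I*pi/7)

Proof sketch: chi_4(2) = zeta_7^(4*2) = zeta_7^8. Since zeta_7^7 = 1, this equals zeta_7^1 = exp(2*pi*i*1/7) = exp(2*I*pi/7).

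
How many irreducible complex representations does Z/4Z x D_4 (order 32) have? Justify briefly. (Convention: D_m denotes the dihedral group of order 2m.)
20

Derivation: The number of irreducible complex representations of a finite group equals its number of conjugacy classes. For a direct product, #classes(G x H) = #classes(G) * #classes(H). Z/4Z has 4 classes (abelian), D_4 has 5 classes, so 4 * 5 = 20, so Z/4Z x D_4 (order 32) has exactly 20 irreducible complex representations.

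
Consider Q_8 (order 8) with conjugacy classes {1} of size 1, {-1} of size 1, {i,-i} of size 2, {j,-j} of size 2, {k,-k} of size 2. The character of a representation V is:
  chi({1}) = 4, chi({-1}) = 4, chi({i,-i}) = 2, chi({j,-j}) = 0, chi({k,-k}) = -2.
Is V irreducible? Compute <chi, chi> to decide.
Not irreducible (reducible): <chi, chi> = 6 > 1.

Justification: <chi, chi> = (1/|G|) sum_C |C| * |chi(C)|^2 = (1/8)[1*|4|^2 + 1*|4|^2 + 2*|2|^2 + 2*|0|^2 + 2*|-2|^2]
  = (1/8)[(16) + (16) + (8) + (0) + (8)] = 48/8 = 6.
A character is irreducible iff <chi, chi> = 1, so this representation is reducible.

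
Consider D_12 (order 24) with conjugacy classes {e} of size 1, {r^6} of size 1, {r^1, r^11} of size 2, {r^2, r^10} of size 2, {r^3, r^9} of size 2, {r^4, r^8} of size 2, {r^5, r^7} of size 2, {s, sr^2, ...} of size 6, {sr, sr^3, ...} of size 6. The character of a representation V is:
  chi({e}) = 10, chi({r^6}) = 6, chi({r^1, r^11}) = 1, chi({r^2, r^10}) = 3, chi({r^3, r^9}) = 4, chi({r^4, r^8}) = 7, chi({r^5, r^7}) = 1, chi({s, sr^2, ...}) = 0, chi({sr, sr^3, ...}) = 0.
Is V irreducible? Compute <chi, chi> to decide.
Not irreducible (reducible): <chi, chi> = 12 > 1.

Reasoning: <chi, chi> = (1/|G|) sum_C |C| * |chi(C)|^2 = (1/24)[1*|10|^2 + 1*|6|^2 + 2*|1|^2 + 2*|3|^2 + 2*|4|^2 + 2*|7|^2 + 2*|1|^2 + 6*|0|^2 + 6*|0|^2]
  = (1/24)[(100) + (36) + (2) + (18) + (32) + (98) + (2) + (0) + (0)] = 288/24 = 12.
A character is irreducible iff <chi, chi> = 1, so this representation is reducible.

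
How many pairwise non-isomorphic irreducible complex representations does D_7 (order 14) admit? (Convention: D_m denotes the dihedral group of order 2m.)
5

Reasoning: The number of irreducible complex representations of a finite group equals its number of conjugacy classes. D_7 has 5 conjugacy classes ((n+3)/2 for n odd), so D_7 (order 14) has exactly 5 irreducible complex representations.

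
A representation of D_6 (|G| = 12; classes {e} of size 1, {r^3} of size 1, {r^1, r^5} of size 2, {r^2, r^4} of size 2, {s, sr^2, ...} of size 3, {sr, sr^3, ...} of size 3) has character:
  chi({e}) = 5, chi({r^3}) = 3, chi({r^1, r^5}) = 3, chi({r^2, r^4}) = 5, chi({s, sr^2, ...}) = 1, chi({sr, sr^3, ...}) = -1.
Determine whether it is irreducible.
Not irreducible (reducible): <chi, chi> = 9 > 1.

Derivation: <chi, chi> = (1/|G|) sum_C |C| * |chi(C)|^2 = (1/12)[1*|5|^2 + 1*|3|^2 + 2*|3|^2 + 2*|5|^2 + 3*|1|^2 + 3*|-1|^2]
  = (1/12)[(25) + (9) + (18) + (50) + (3) + (3)] = 108/12 = 9.
A character is irreducible iff <chi, chi> = 1, so this representation is reducible.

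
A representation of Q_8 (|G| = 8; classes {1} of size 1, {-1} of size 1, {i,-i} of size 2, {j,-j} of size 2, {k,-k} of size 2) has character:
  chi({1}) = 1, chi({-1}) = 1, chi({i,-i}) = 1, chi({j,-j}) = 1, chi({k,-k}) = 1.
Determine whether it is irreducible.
Irreducible: <chi, chi> = 1.

Derivation: <chi, chi> = (1/|G|) sum_C |C| * |chi(C)|^2 = (1/8)[1*|1|^2 + 1*|1|^2 + 2*|1|^2 + 2*|1|^2 + 2*|1|^2]
  = (1/8)[(1) + (1) + (2) + (2) + (2)] = 8/8 = 1.
A character is irreducible iff <chi, chi> = 1, so this representation is irreducible.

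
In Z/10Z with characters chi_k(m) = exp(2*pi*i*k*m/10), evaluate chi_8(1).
chi_8(1) = zeta_10^8 = exp(-2*I*pi/5)

Reasoning: chi_8(1) = zeta_10^(8*1) = zeta_10^8. Since zeta_10^10 = 1, this equals zeta_10^8 = exp(2*pi*i*8/10) = exp(-2*I*pi/5).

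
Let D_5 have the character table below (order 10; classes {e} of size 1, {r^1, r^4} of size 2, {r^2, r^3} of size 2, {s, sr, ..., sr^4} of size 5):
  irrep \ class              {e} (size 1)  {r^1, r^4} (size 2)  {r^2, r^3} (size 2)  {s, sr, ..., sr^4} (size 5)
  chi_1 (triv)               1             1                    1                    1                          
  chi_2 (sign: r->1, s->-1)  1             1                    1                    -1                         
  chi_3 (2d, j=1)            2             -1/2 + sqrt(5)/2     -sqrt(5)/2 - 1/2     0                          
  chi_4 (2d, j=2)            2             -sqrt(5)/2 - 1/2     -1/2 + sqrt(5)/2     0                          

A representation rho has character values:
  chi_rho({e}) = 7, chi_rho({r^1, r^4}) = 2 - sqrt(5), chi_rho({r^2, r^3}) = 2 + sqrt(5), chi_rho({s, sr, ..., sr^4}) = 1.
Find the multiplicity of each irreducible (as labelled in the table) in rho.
Multiplicities: chi_1: 2, chi_2: 1, chi_3: 0, chi_4: 2.

Derivation: Use <chi_rho, chi> = (1/|G|) sum_C |C| * chi_rho(C) * conj(chi(C)) with |G| = 10 for each irreducible chi in the table:
  <chi_rho, chi_1> = (1/10)[1*(7)*conj(1) + 2*(2 - sqrt(5))*conj(1) + 2*(2 + sqrt(5))*conj(1) + 5*(1)*conj(1)]
      = (1/10)[(7) + (4 - 2*sqrt(5)) + (4 + 2*sqrt(5)) + (5)] = 20/10 = 2
  <chi_rho, chi_2> = (1/10)[1*(7)*conj(1) + 2*(2 - sqrt(5))*conj(1) + 2*(2 + sqrt(5))*conj(1) + 5*(1)*conj(-1)]
      = (1/10)[(7) + (4 - 2*sqrt(5)) + (4 + 2*sqrt(5)) + (-5)] = 10/10 = 1
  <chi_rho, chi_3> = (1/10)[1*(7)*conj(2) + 2*(2 - sqrt(5))*conj(-1/2 + sqrt(5)/2) + 2*(2 + sqrt(5))*conj(-sqrt(5)/2 - 1/2) + 5*(1)*conj(0)]
      = (1/10)[(14) + (-7 + 3*sqrt(5)) + (-7 - 3*sqrt(5)) + (0)] = 0/10 = 0
  <chi_rho, chi_4> = (1/10)[1*(7)*conj(2) + 2*(2 - sqrt(5))*conj(-sqrt(5)/2 - 1/2) + 2*(2 + sqrt(5))*conj(-1/2 + sqrt(5)/2) + 5*(1)*conj(0)]
      = (1/10)[(14) + (3 - sqrt(5)) + (sqrt(5) + 3) + (0)] = 20/10 = 2
Dimension check: dim(rho) = sum (mult * dim) = 2*1 + 1*1 + 0*2 + 2*2 = 7 = chi_rho(e) = 7.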